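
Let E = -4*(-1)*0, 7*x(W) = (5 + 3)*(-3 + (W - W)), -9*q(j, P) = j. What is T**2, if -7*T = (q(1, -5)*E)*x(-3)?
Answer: 0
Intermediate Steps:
q(j, P) = -j/9
x(W) = -24/7 (x(W) = ((5 + 3)*(-3 + (W - W)))/7 = (8*(-3 + 0))/7 = (8*(-3))/7 = (1/7)*(-24) = -24/7)
E = 0 (E = 4*0 = 0)
T = 0 (T = --1/9*1*0*(-24)/(7*7) = -(-1/9*0)*(-24)/(7*7) = -0*(-24)/7 = -1/7*0 = 0)
T**2 = 0**2 = 0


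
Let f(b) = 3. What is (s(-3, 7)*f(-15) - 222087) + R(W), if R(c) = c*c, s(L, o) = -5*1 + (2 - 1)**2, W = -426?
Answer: -40623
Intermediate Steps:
s(L, o) = -4 (s(L, o) = -5 + 1**2 = -5 + 1 = -4)
R(c) = c**2
(s(-3, 7)*f(-15) - 222087) + R(W) = (-4*3 - 222087) + (-426)**2 = (-12 - 222087) + 181476 = -222099 + 181476 = -40623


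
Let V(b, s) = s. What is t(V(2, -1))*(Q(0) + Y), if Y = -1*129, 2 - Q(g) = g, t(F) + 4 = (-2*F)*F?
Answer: 762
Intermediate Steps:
t(F) = -4 - 2*F² (t(F) = -4 + (-2*F)*F = -4 - 2*F²)
Q(g) = 2 - g
Y = -129
t(V(2, -1))*(Q(0) + Y) = (-4 - 2*(-1)²)*((2 - 1*0) - 129) = (-4 - 2*1)*((2 + 0) - 129) = (-4 - 2)*(2 - 129) = -6*(-127) = 762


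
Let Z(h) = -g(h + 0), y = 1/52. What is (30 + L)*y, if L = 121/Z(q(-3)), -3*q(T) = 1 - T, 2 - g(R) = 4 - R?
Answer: 51/40 ≈ 1.2750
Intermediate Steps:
g(R) = -2 + R (g(R) = 2 - (4 - R) = 2 + (-4 + R) = -2 + R)
y = 1/52 ≈ 0.019231
q(T) = -⅓ + T/3 (q(T) = -(1 - T)/3 = -⅓ + T/3)
Z(h) = 2 - h (Z(h) = -(-2 + (h + 0)) = -(-2 + h) = 2 - h)
L = 363/10 (L = 121/(2 - (-⅓ + (⅓)*(-3))) = 121/(2 - (-⅓ - 1)) = 121/(2 - 1*(-4/3)) = 121/(2 + 4/3) = 121/(10/3) = 121*(3/10) = 363/10 ≈ 36.300)
(30 + L)*y = (30 + 363/10)*(1/52) = (663/10)*(1/52) = 51/40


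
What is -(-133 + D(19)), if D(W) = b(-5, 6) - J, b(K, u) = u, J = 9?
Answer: 136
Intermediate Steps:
D(W) = -3 (D(W) = 6 - 1*9 = 6 - 9 = -3)
-(-133 + D(19)) = -(-133 - 3) = -1*(-136) = 136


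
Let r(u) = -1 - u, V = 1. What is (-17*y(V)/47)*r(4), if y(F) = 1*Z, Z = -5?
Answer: -425/47 ≈ -9.0426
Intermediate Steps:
y(F) = -5 (y(F) = 1*(-5) = -5)
(-17*y(V)/47)*r(4) = (-(-85)/47)*(-1 - 1*4) = (-(-85)/47)*(-1 - 4) = -17*(-5/47)*(-5) = (85/47)*(-5) = -425/47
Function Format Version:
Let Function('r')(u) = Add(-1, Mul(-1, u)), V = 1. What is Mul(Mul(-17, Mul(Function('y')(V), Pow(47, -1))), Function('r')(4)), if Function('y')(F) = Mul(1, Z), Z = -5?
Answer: Rational(-425, 47) ≈ -9.0426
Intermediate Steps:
Function('y')(F) = -5 (Function('y')(F) = Mul(1, -5) = -5)
Mul(Mul(-17, Mul(Function('y')(V), Pow(47, -1))), Function('r')(4)) = Mul(Mul(-17, Mul(-5, Pow(47, -1))), Add(-1, Mul(-1, 4))) = Mul(Mul(-17, Mul(-5, Rational(1, 47))), Add(-1, -4)) = Mul(Mul(-17, Rational(-5, 47)), -5) = Mul(Rational(85, 47), -5) = Rational(-425, 47)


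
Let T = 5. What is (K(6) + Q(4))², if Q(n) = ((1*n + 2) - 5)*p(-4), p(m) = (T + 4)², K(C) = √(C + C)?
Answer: 6573 + 324*√3 ≈ 7134.2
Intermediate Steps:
K(C) = √2*√C (K(C) = √(2*C) = √2*√C)
p(m) = 81 (p(m) = (5 + 4)² = 9² = 81)
Q(n) = -243 + 81*n (Q(n) = ((1*n + 2) - 5)*81 = ((n + 2) - 5)*81 = ((2 + n) - 5)*81 = (-3 + n)*81 = -243 + 81*n)
(K(6) + Q(4))² = (√2*√6 + (-243 + 81*4))² = (2*√3 + (-243 + 324))² = (2*√3 + 81)² = (81 + 2*√3)²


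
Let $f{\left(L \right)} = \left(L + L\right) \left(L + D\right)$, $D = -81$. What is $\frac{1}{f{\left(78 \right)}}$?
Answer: $- \frac{1}{468} \approx -0.0021368$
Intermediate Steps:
$f{\left(L \right)} = 2 L \left(-81 + L\right)$ ($f{\left(L \right)} = \left(L + L\right) \left(L - 81\right) = 2 L \left(-81 + L\right)$)
$\frac{1}{f{\left(78 \right)}} = \frac{1}{2 \cdot 78 \left(-81 + 78\right)} = \frac{1}{2 \cdot 78 \left(-3\right)} = \frac{1}{-468} = - \frac{1}{468}$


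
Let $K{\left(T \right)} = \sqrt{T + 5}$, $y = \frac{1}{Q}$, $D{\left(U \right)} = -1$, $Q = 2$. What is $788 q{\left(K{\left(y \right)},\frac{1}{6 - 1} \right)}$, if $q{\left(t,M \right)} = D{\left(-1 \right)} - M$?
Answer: $- \frac{4728}{5} \approx -945.6$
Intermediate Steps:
$y = \frac{1}{2} \approx 0.5$
$K{\left(T \right)} = \sqrt{5 + T}$
$q{\left(t,M \right)} = -1 - M$
$788 q{\left(K{\left(y \right)},\frac{1}{6 - 1} \right)} = 788 \left(-1 - \frac{1}{6 - 1}\right) = 788 \left(-1 - \frac{1}{5}\right) = 788 \left(- \frac{6}{5}\right) = - \frac{4728}{5}$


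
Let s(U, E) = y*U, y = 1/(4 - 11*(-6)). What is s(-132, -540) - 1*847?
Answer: -29711/35 ≈ -848.89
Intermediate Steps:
y = 1/70 (y = 1/(4 + 66) = 1/70 ≈ 0.014286)
s(U, E) = U/70
s(-132, -540) - 1*847 = (1/70)*(-132) - 1*847 = -66/35 - 847 = -29711/35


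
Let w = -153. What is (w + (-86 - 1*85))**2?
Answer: 104976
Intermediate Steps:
(w + (-86 - 1*85))**2 = (-153 + (-86 - 1*85))**2 = (-153 + (-86 - 85))**2 = (-153 - 171)**2 = (-324)**2 = 104976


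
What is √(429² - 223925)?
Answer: 26*I*√59 ≈ 199.71*I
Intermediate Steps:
√(429² - 223925) = √(184041 - 223925) = √(-39884) = 26*I*√59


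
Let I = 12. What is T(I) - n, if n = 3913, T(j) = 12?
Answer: -3901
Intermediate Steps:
T(I) - n = 12 - 1*3913 = 12 - 3913 = -3901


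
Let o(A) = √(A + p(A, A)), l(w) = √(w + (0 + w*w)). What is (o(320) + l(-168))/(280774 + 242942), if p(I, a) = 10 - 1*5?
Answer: √7014/261858 + 5*√13/523716 ≈ 0.00035425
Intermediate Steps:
p(I, a) = 5 (p(I, a) = 10 - 5 = 5)
l(w) = √(w + w²) (l(w) = √(w + (0 + w²)) = √(w + w²))
o(A) = √(5 + A) (o(A) = √(A + 5) = √(5 + A))
(o(320) + l(-168))/(280774 + 242942) = (√(5 + 320) + √(-168*(1 - 168)))/(280774 + 242942) = (√325 + √(-168*(-167)))/523716 = (5*√13 + √28056)*(1/523716) = (5*√13 + 2*√7014)*(1/523716) = (2*√7014 + 5*√13)*(1/523716) = √7014/261858 + 5*√13/523716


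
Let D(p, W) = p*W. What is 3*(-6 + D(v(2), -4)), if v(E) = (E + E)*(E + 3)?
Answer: -258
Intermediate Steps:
v(E) = 2*E*(3 + E) (v(E) = (2*E)*(3 + E) = 2*E*(3 + E))
D(p, W) = W*p
3*(-6 + D(v(2), -4)) = 3*(-6 - 8*2*(3 + 2)) = 3*(-6 - 8*2*5) = 3*(-6 - 4*20) = 3*(-6 - 80) = 3*(-86) = -258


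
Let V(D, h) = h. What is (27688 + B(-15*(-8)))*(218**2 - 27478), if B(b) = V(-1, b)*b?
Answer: 843696048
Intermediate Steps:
B(b) = b**2 (B(b) = b*b = b**2)
(27688 + B(-15*(-8)))*(218**2 - 27478) = (27688 + (-15*(-8))**2)*(218**2 - 27478) = (27688 + 120**2)*(47524 - 27478) = (27688 + 14400)*20046 = 42088*20046 = 843696048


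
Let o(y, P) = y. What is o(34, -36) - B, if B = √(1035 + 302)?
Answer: 34 - √1337 ≈ -2.5650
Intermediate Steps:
B = √1337 ≈ 36.565
o(34, -36) - B = 34 - √1337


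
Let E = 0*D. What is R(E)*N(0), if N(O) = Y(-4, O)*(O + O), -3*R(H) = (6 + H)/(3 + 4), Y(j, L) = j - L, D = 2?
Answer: 0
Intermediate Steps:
E = 0 (E = 0*2 = 0)
R(H) = -2/7 - H/21 (R(H) = -(6 + H)/(3*(3 + 4)) = -(6 + H)/(3*7) = -(6/7 + H/7)/3 = -2/7 - H/21)
N(O) = 2*O*(-4 - O) (N(O) = (-4 - O)*(O + O) = (-4 - O)*(2*O) = 2*O*(-4 - O))
R(E)*N(0) = (-2/7 - 1/21*0)*(-2*0*(4 + 0)) = (-2/7 + 0)*(-2*0*4) = -2/7*0 = 0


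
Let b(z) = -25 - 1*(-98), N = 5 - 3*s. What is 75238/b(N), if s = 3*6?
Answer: 75238/73 ≈ 1030.7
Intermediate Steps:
s = 18
N = -49 (N = 5 - 3*18 = 5 - 54 = -49)
b(z) = 73 (b(z) = -25 + 98 = 73)
75238/b(N) = 75238/73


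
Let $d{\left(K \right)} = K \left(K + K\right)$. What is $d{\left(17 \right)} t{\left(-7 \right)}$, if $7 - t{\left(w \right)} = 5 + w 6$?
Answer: $25432$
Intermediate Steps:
$d{\left(K \right)} = 2 K^{2}$ ($d{\left(K \right)} = K 2 K = 2 K^{2}$)
$t{\left(w \right)} = 2 - 6 w$ ($t{\left(w \right)} = 7 - \left(5 + w 6\right) = 7 - \left(5 + 6 w\right) = 2 - 6 w$)
$d{\left(17 \right)} t{\left(-7 \right)} = 2 \cdot 17^{2} \left(2 - -42\right) = 2 \cdot 289 \left(2 + 42\right) = 578 \cdot 44 = 25432$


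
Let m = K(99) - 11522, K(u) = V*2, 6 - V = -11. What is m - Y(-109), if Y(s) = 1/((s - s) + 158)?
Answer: -1815105/158 ≈ -11488.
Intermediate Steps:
V = 17 (V = 6 - 1*(-11) = 6 + 11 = 17)
K(u) = 34 (K(u) = 17*2 = 34)
Y(s) = 1/158 (Y(s) = 1/(0 + 158) = 1/158)
m = -11488 (m = 34 - 11522 = -11488)
m - Y(-109) = -11488 - 1*1/158 = -11488 - 1/158 = -1815105/158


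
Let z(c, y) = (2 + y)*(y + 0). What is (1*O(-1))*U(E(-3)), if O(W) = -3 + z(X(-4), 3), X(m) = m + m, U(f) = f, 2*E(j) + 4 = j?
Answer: -42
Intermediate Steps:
E(j) = -2 + j/2
X(m) = 2*m
z(c, y) = y*(2 + y) (z(c, y) = (2 + y)*y = y*(2 + y))
O(W) = 12 (O(W) = -3 + 3*(2 + 3) = -3 + 3*5 = -3 + 15 = 12)
(1*O(-1))*U(E(-3)) = (1*12)*(-2 + (½)*(-3)) = 12*(-2 - 3/2) = 12*(-7/2) = -42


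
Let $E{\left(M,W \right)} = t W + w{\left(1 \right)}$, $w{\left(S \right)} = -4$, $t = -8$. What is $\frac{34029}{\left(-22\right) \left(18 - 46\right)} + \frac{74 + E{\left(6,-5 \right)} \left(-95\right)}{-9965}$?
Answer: $\frac{341160121}{6138440} \approx 55.578$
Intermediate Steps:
$E{\left(M,W \right)} = -4 - 8 W$ ($E{\left(M,W \right)} = - 8 W - 4 = -4 - 8 W$)
$\frac{34029}{\left(-22\right) \left(18 - 46\right)} + \frac{74 + E{\left(6,-5 \right)} \left(-95\right)}{-9965} = \frac{34029}{\left(-22\right) \left(18 - 46\right)} + \frac{74 + \left(-4 - -40\right) \left(-95\right)}{-9965} = \frac{34029}{\left(-22\right) \left(-28\right)} + \left(74 + \left(-4 + 40\right) \left(-95\right)\right) \left(- \frac{1}{9965}\right) = \frac{34029}{616} + \left(74 + 36 \left(-95\right)\right) \left(- \frac{1}{9965}\right) = 34029 \cdot \frac{1}{616} + \left(74 - 3420\right) \left(- \frac{1}{9965}\right) = \frac{34029}{616} - - \frac{3346}{9965} = \frac{34029}{616} + \frac{3346}{9965} = \frac{341160121}{6138440}$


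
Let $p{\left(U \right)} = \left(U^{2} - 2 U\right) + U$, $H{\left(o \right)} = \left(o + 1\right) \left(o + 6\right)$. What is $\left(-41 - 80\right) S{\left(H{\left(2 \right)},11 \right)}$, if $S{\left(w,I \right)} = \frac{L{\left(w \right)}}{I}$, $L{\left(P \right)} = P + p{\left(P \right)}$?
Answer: $-6336$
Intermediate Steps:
$H{\left(o \right)} = \left(1 + o\right) \left(6 + o\right)$
$p{\left(U \right)} = U^{2} - U$
$L{\left(P \right)} = P + P \left(-1 + P\right)$
$S{\left(w,I \right)} = \frac{w^{2}}{I}$
$\left(-41 - 80\right) S{\left(H{\left(2 \right)},11 \right)} = \left(-41 - 80\right) \frac{\left(6 + 2^{2} + 7 \cdot 2\right)^{2}}{11} = - 121 \frac{\left(6 + 4 + 14\right)^{2}}{11} = - 121 \frac{24^{2}}{11} = - 121 \cdot \frac{1}{11} \cdot 576 = \left(-121\right) \frac{576}{11} = -6336$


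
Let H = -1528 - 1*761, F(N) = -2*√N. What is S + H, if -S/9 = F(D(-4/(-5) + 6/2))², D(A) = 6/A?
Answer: -44571/19 ≈ -2345.8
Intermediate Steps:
H = -2289 (H = -1528 - 761 = -2289)
S = -1080/19 (S = -9*24/(-4/(-5) + 6/2) = -9*24/(-4*(-⅕) + 6*(½)) = -9*24/(⅘ + 3) = -9*(-2*√570/19)² = -9*120/19 = -1080/19 ≈ -56.842)
S + H = -1080/19 - 2289 = -44571/19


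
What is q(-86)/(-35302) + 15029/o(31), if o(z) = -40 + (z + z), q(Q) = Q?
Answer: 265277825/388322 ≈ 683.14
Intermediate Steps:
o(z) = -40 + 2*z
q(-86)/(-35302) + 15029/o(31) = -86/(-35302) + 15029/(-40 + 2*31) = -86*(-1/35302) + 15029/(-40 + 62) = 43/17651 + 15029/22 = 265277825/388322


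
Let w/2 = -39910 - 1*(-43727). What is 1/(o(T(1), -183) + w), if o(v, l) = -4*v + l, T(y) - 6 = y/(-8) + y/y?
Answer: 2/14847 ≈ 0.00013471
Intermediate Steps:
T(y) = 7 - y/8 (T(y) = 6 + (y/(-8) + y/y) = 6 + (y*(-1/8) + 1) = 6 + (-y/8 + 1) = 6 + (1 - y/8) = 7 - y/8)
o(v, l) = l - 4*v
w = 7634 (w = 2*(-39910 - 1*(-43727)) = 2*(-39910 + 43727) = 2*3817 = 7634)
1/(o(T(1), -183) + w) = 1/((-183 - 4*(7 - 1/8*1)) + 7634) = 1/((-183 - 4*(7 - 1/8)) + 7634) = 1/((-183 - 4*55/8) + 7634) = 1/((-183 - 55/2) + 7634) = 1/(-421/2 + 7634) = 1/(14847/2) = 2/14847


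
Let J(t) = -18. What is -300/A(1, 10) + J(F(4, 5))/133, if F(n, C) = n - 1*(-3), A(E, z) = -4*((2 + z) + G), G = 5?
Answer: 9669/2261 ≈ 4.2764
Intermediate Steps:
A(E, z) = -28 - 4*z (A(E, z) = -4*((2 + z) + 5) = -4*(7 + z) = -28 - 4*z)
F(n, C) = 3 + n (F(n, C) = n + 3 = 3 + n)
-300/A(1, 10) + J(F(4, 5))/133 = -300/(-28 - 4*10) - 18/133 = -300/(-28 - 40) - 18*1/133 = -300/(-68) - 18/133 = -300*(-1/68) - 18/133 = 75/17 - 18/133 = 9669/2261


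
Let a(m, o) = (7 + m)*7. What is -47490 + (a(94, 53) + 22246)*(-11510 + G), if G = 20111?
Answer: 197371263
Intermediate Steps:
a(m, o) = 49 + 7*m
-47490 + (a(94, 53) + 22246)*(-11510 + G) = -47490 + ((49 + 7*94) + 22246)*(-11510 + 20111) = -47490 + ((49 + 658) + 22246)*8601 = -47490 + (707 + 22246)*8601 = -47490 + 22953*8601 = -47490 + 197418753 = 197371263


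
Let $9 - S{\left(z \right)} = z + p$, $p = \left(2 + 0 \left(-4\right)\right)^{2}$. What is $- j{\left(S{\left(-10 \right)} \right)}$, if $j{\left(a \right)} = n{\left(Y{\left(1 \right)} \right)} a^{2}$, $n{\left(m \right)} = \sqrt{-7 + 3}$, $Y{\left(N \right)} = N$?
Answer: $- 450 i \approx - 450.0 i$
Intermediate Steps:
$n{\left(m \right)} = 2 i$ ($n{\left(m \right)} = \sqrt{-4} = 2 i$)
$p = 4$ ($p = \left(2 + 0\right)^{2} = 2^{2} = 4$)
$S{\left(z \right)} = 5 - z$ ($S{\left(z \right)} = 9 - \left(z + 4\right) = 9 - \left(4 + z\right) = 5 - z$)
$j{\left(a \right)} = 2 i a^{2}$
$- j{\left(S{\left(-10 \right)} \right)} = - 2 i \left(5 - -10\right)^{2} = - 2 i \left(5 + 10\right)^{2} = - 2 i 15^{2} = - 2 i 225 = - 450 i$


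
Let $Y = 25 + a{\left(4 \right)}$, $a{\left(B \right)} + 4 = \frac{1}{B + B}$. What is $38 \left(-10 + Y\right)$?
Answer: $\frac{1691}{4} \approx 422.75$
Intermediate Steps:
$a{\left(B \right)} = -4 + \frac{1}{2 B}$ ($a{\left(B \right)} = -4 + \frac{1}{B + B} = -4 + \frac{1}{2 B}$)
$Y = \frac{169}{8}$ ($Y = 25 - \left(4 - \frac{1}{2 \cdot 4}\right) = 25 + \left(-4 + \frac{1}{2} \cdot \frac{1}{4}\right) = 25 + \left(-4 + \frac{1}{8}\right) = 25 - \frac{31}{8} = \frac{169}{8} \approx 21.125$)
$38 \left(-10 + Y\right) = 38 \left(-10 + \frac{169}{8}\right) = 38 \cdot \frac{89}{8} = \frac{1691}{4}$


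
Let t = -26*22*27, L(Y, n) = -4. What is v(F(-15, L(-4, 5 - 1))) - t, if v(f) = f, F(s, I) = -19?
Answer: 15425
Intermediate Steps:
t = -15444 (t = -572*27 = -15444)
v(F(-15, L(-4, 5 - 1))) - t = -19 - 1*(-15444) = -19 + 15444 = 15425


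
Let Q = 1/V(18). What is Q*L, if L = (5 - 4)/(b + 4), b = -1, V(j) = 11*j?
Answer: 1/594 ≈ 0.0016835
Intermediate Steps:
Q = 1/198 (Q = 1/(11*18) = 1/198 ≈ 0.0050505)
L = ⅓ (L = (5 - 4)/(-1 + 4) = 1/3 = 1*(⅓) = ⅓ ≈ 0.33333)
Q*L = (1/198)*(⅓) = 1/594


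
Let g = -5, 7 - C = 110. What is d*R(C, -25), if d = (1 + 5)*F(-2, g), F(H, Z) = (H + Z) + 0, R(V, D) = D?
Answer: 1050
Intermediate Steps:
C = -103 (C = 7 - 1*110 = 7 - 110 = -103)
F(H, Z) = H + Z
d = -42 (d = (1 + 5)*(-2 - 5) = 6*(-7) = -42)
d*R(C, -25) = -42*(-25) = 1050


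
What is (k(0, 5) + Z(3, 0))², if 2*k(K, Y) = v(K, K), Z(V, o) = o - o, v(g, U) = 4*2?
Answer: 16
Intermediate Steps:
v(g, U) = 8
Z(V, o) = 0
k(K, Y) = 4 (k(K, Y) = (½)*8 = 4)
(k(0, 5) + Z(3, 0))² = (4 + 0)² = 4² = 16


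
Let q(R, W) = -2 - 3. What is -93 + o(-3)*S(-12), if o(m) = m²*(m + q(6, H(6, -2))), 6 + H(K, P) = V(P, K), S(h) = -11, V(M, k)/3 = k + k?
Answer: 699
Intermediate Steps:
V(M, k) = 6*k (V(M, k) = 3*(k + k) = 3*(2*k) = 6*k)
H(K, P) = -6 + 6*K
q(R, W) = -5
o(m) = m²*(-5 + m) (o(m) = m²*(m - 5) = m²*(-5 + m))
-93 + o(-3)*S(-12) = -93 + ((-3)²*(-5 - 3))*(-11) = -93 + (9*(-8))*(-11) = -93 - 72*(-11) = -93 + 792 = 699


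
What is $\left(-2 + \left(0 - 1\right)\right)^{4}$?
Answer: $81$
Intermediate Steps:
$\left(-2 + \left(0 - 1\right)\right)^{4} = \left(-2 - 1\right)^{4} = \left(-3\right)^{4} = 81$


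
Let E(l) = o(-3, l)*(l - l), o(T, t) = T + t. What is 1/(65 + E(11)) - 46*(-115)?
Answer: 343851/65 ≈ 5290.0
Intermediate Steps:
E(l) = 0 (E(l) = (-3 + l)*(l - l) = (-3 + l)*0 = 0)
1/(65 + E(11)) - 46*(-115) = 1/(65 + 0) - 46*(-115) = 1/65 + 5290 = 343851/65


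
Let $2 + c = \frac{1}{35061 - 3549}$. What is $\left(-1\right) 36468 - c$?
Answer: $- \frac{1149116593}{31512} \approx -36466.0$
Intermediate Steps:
$c = - \frac{63023}{31512}$ ($c = -2 + \frac{1}{35061 - 3549} = -2 + \frac{1}{31512} = - \frac{63023}{31512} \approx -2.0$)
$\left(-1\right) 36468 - c = \left(-1\right) 36468 - - \frac{63023}{31512} = -36468 + \frac{63023}{31512} = - \frac{1149116593}{31512}$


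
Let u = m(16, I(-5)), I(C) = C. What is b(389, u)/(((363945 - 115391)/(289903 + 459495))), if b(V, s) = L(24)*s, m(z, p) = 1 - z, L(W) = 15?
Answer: -84307275/124277 ≈ -678.38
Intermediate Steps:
u = -15 (u = 1 - 1*16 = 1 - 16 = -15)
b(V, s) = 15*s
b(389, u)/(((363945 - 115391)/(289903 + 459495))) = (15*(-15))/(((363945 - 115391)/(289903 + 459495))) = -225/(248554/749398) = -225/(248554*(1/749398)) = -225/124277/374699 = -225*374699/124277 = -84307275/124277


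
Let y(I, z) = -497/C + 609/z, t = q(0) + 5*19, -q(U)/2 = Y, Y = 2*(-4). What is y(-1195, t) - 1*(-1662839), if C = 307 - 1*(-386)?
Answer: 6090996727/3663 ≈ 1.6628e+6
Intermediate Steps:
Y = -8
q(U) = 16 (q(U) = -2*(-8) = 16)
C = 693 (C = 307 + 386 = 693)
t = 111 (t = 16 + 5*19 = 16 + 95 = 111)
y(I, z) = -71/99 + 609/z (y(I, z) = -497/693 + 609/z = -497*1/693 + 609/z = -71/99 + 609/z)
y(-1195, t) - 1*(-1662839) = (-71/99 + 609/111) - 1*(-1662839) = (-71/99 + 609*(1/111)) + 1662839 = (-71/99 + 203/37) + 1662839 = 17470/3663 + 1662839 = 6090996727/3663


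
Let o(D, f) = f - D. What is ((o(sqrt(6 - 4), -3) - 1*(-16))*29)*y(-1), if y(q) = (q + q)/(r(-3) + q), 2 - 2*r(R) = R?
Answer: -1508/3 + 116*sqrt(2)/3 ≈ -447.98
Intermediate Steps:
r(R) = 1 - R/2
y(q) = 2*q/(5/2 + q) (y(q) = (q + q)/((1 - 1/2*(-3)) + q) = (2*q)/((1 + 3/2) + q) = (2*q)/(5/2 + q) = 2*q/(5/2 + q))
((o(sqrt(6 - 4), -3) - 1*(-16))*29)*y(-1) = (((-3 - sqrt(6 - 4)) - 1*(-16))*29)*(4*(-1)/(5 + 2*(-1))) = (((-3 - sqrt(2)) + 16)*29)*(4*(-1)/(5 - 2)) = ((13 - sqrt(2))*29)*(4*(-1)/3) = (377 - 29*sqrt(2))*(4*(-1)*(1/3)) = (377 - 29*sqrt(2))*(-4/3) = -1508/3 + 116*sqrt(2)/3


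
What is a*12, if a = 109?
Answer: 1308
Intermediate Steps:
a*12 = 109*12 = 1308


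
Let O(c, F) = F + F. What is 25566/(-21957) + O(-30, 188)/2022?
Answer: -7239770/7399509 ≈ -0.97841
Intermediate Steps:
O(c, F) = 2*F
25566/(-21957) + O(-30, 188)/2022 = 25566/(-21957) + (2*188)/2022 = 25566*(-1/21957) + 376*(1/2022) = -8522/7319 + 188/1011 = -7239770/7399509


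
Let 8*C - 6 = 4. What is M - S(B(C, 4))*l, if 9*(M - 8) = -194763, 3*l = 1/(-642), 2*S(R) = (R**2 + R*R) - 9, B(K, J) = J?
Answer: -83327725/3852 ≈ -21632.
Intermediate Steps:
C = 5/4 (C = 3/4 + (1/8)*4 = 3/4 + 1/2 = 5/4 ≈ 1.2500)
S(R) = -9/2 + R**2 (S(R) = ((R**2 + R*R) - 9)/2 = ((R**2 + R**2) - 9)/2 = (2*R**2 - 9)/2 = (-9 + 2*R**2)/2 = -9/2 + R**2)
l = -1/1926 (l = (1/3)/(-642) = (1/3)*(-1/642) = -1/1926 ≈ -0.00051921)
M = -64897/3 (M = 8 + (1/9)*(-194763) = 8 - 64921/3 = -64897/3 ≈ -21632.)
M - S(B(C, 4))*l = -64897/3 - (-9/2 + 4**2)*(-1)/1926 = -64897/3 - (-9/2 + 16)*(-1)/1926 = -64897/3 - 23*(-1)/(2*1926) = -64897/3 - 1*(-23/3852) = -64897/3 + 23/3852 = -83327725/3852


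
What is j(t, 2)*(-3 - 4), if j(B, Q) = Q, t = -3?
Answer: -14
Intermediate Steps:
j(t, 2)*(-3 - 4) = 2*(-3 - 4) = 2*(-7) = -14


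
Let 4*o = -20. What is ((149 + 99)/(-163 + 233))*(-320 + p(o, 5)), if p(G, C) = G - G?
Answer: -7936/7 ≈ -1133.7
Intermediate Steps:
o = -5 (o = (1/4)*(-20) = -5)
p(G, C) = 0
((149 + 99)/(-163 + 233))*(-320 + p(o, 5)) = ((149 + 99)/(-163 + 233))*(-320 + 0) = (248/70)*(-320) = (248*(1/70))*(-320) = (124/35)*(-320) = -7936/7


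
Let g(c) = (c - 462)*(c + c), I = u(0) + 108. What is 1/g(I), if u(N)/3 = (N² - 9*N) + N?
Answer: -1/76464 ≈ -1.3078e-5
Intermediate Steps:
u(N) = -24*N + 3*N² (u(N) = 3*((N² - 9*N) + N) = 3*(N² - 8*N) = -24*N + 3*N²)
I = 108 (I = 3*0*(-8 + 0) + 108 = 3*0*(-8) + 108 = 0 + 108 = 108)
g(c) = 2*c*(-462 + c) (g(c) = (-462 + c)*(2*c) = 2*c*(-462 + c))
1/g(I) = 1/(2*108*(-462 + 108)) = 1/(2*108*(-354)) = 1/(-76464) = -1/76464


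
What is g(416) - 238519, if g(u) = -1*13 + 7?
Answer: -238525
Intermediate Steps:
g(u) = -6 (g(u) = -13 + 7 = -6)
g(416) - 238519 = -6 - 238519 = -238525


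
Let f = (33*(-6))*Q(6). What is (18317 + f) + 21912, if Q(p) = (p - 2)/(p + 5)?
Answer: 40157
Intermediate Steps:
Q(p) = (-2 + p)/(5 + p)
f = -72 (f = (33*(-6))*((-2 + 6)/(5 + 6)) = -198*4/11 = -72)
(18317 + f) + 21912 = (18317 - 72) + 21912 = 18245 + 21912 = 40157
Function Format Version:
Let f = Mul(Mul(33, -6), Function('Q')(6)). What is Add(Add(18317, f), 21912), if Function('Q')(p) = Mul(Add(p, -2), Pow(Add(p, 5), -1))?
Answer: 40157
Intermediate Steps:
Function('Q')(p) = Mul(Pow(Add(5, p), -1), Add(-2, p)) (Function('Q')(p) = Mul(Add(-2, p), Pow(Add(5, p), -1)) = Mul(Pow(Add(5, p), -1), Add(-2, p)))
f = -72 (f = Mul(Mul(33, -6), Mul(Pow(Add(5, 6), -1), Add(-2, 6))) = Mul(-198, Mul(Pow(11, -1), 4)) = Mul(-198, Mul(Rational(1, 11), 4)) = Mul(-198, Rational(4, 11)) = -72)
Add(Add(18317, f), 21912) = Add(Add(18317, -72), 21912) = Add(18245, 21912) = 40157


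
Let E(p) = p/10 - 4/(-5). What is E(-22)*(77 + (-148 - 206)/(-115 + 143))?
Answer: -901/10 ≈ -90.100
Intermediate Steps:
E(p) = 4/5 + p/10 (E(p) = p*(1/10) - 4*(-1/5) = p/10 + 4/5 = 4/5 + p/10)
E(-22)*(77 + (-148 - 206)/(-115 + 143)) = (4/5 + (1/10)*(-22))*(77 + (-148 - 206)/(-115 + 143)) = (4/5 - 11/5)*(77 - 354/28) = -7*(77 - 354*1/28)/5 = -7*(77 - 177/14)/5 = -7/5*901/14 = -901/10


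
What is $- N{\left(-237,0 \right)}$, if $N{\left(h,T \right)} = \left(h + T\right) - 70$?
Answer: $307$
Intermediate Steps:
$N{\left(h,T \right)} = -70 + T + h$ ($N{\left(h,T \right)} = \left(T + h\right) - 70 = -70 + T + h$)
$- N{\left(-237,0 \right)} = - (-70 + 0 - 237) = \left(-1\right) \left(-307\right) = 307$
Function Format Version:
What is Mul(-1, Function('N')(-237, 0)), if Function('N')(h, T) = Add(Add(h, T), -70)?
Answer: 307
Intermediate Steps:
Function('N')(h, T) = Add(-70, T, h) (Function('N')(h, T) = Add(Add(T, h), -70) = Add(-70, T, h))
Mul(-1, Function('N')(-237, 0)) = Mul(-1, Add(-70, 0, -237)) = Mul(-1, -307) = 307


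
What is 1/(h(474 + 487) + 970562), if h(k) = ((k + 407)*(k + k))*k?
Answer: 1/2527724018 ≈ 3.9561e-10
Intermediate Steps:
h(k) = 2*k²*(407 + k) (h(k) = ((407 + k)*(2*k))*k = (2*k*(407 + k))*k = 2*k²*(407 + k))
1/(h(474 + 487) + 970562) = 1/(2*(474 + 487)²*(407 + (474 + 487)) + 970562) = 1/(2*961²*(407 + 961) + 970562) = 1/(2*923521*1368 + 970562) = 1/(2526753456 + 970562) = 1/2527724018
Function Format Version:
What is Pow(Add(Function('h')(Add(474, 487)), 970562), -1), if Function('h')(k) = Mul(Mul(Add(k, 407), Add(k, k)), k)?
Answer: Rational(1, 2527724018) ≈ 3.9561e-10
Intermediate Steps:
Function('h')(k) = Mul(2, Pow(k, 2), Add(407, k)) (Function('h')(k) = Mul(Mul(Add(407, k), Mul(2, k)), k) = Mul(Mul(2, k, Add(407, k)), k) = Mul(2, Pow(k, 2), Add(407, k)))
Pow(Add(Function('h')(Add(474, 487)), 970562), -1) = Pow(Add(Mul(2, Pow(Add(474, 487), 2), Add(407, Add(474, 487))), 970562), -1) = Pow(Add(Mul(2, Pow(961, 2), Add(407, 961)), 970562), -1) = Pow(Add(Mul(2, 923521, 1368), 970562), -1) = Pow(Add(2526753456, 970562), -1) = Pow(2527724018, -1) = Rational(1, 2527724018)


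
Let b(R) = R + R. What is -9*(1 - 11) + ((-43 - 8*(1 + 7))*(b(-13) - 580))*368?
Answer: 23861946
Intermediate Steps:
b(R) = 2*R
-9*(1 - 11) + ((-43 - 8*(1 + 7))*(b(-13) - 580))*368 = -9*(1 - 11) + ((-43 - 8*(1 + 7))*(2*(-13) - 580))*368 = -9*(-10) + ((-43 - 8*8)*(-26 - 580))*368 = 90 + ((-43 - 64)*(-606))*368 = 90 - 107*(-606)*368 = 90 + 64842*368 = 90 + 23861856 = 23861946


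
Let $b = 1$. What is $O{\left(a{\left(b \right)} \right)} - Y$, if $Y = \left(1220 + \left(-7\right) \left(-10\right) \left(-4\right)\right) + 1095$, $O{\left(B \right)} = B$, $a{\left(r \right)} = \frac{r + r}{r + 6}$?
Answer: $- \frac{14243}{7} \approx -2034.7$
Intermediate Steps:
$a{\left(r \right)} = \frac{2 r}{6 + r}$
$Y = 2035$ ($Y = \left(1220 + 70 \left(-4\right)\right) + 1095 = \left(1220 - 280\right) + 1095 = 940 + 1095 = 2035$)
$O{\left(a{\left(b \right)} \right)} - Y = 2 \cdot 1 \frac{1}{6 + 1} - 2035 = 2 \cdot 1 \cdot \frac{1}{7} - 2035 = \frac{2}{7} - 2035 = - \frac{14243}{7}$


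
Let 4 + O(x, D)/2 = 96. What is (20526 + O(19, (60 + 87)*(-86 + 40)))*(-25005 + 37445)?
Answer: 257632400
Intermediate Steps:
O(x, D) = 184 (O(x, D) = -8 + 2*96 = -8 + 192 = 184)
(20526 + O(19, (60 + 87)*(-86 + 40)))*(-25005 + 37445) = (20526 + 184)*(-25005 + 37445) = 20710*12440 = 257632400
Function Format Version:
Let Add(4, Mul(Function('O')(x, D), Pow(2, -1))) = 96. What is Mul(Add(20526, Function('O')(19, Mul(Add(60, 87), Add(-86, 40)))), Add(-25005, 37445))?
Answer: 257632400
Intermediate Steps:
Function('O')(x, D) = 184 (Function('O')(x, D) = Add(-8, Mul(2, 96)) = Add(-8, 192) = 184)
Mul(Add(20526, Function('O')(19, Mul(Add(60, 87), Add(-86, 40)))), Add(-25005, 37445)) = Mul(Add(20526, 184), Add(-25005, 37445)) = Mul(20710, 12440) = 257632400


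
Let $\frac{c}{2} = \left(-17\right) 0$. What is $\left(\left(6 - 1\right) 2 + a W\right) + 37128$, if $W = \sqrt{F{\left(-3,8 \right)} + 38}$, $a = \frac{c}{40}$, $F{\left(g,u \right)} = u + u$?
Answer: $37138$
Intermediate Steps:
$F{\left(g,u \right)} = 2 u$
$c = 0$ ($c = 2 \left(\left(-17\right) 0\right) = 2 \cdot 0 = 0$)
$a = 0$ ($a = \frac{0}{40} = 0 \cdot \frac{1}{40} = 0$)
$W = 3 \sqrt{6}$ ($W = \sqrt{2 \cdot 8 + 38} = \sqrt{16 + 38} = \sqrt{54} = 3 \sqrt{6} \approx 7.3485$)
$\left(\left(6 - 1\right) 2 + a W\right) + 37128 = \left(\left(6 - 1\right) 2 + 0 \cdot 3 \sqrt{6}\right) + 37128 = \left(5 \cdot 2 + 0\right) + 37128 = \left(10 + 0\right) + 37128 = 10 + 37128 = 37138$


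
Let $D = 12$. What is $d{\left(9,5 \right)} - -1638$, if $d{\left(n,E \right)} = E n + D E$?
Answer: $1743$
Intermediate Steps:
$d{\left(n,E \right)} = 12 E + E n$ ($d{\left(n,E \right)} = E n + 12 E = 12 E + E n$)
$d{\left(9,5 \right)} - -1638 = 5 \left(12 + 9\right) - -1638 = 5 \cdot 21 + 1638 = 105 + 1638 = 1743$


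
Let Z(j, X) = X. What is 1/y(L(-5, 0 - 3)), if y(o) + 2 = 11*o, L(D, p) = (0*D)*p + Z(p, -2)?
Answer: -1/24 ≈ -0.041667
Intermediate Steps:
L(D, p) = -2 (L(D, p) = (0*D)*p - 2 = 0*p - 2 = 0 - 2 = -2)
y(o) = -2 + 11*o
1/y(L(-5, 0 - 3)) = 1/(-2 + 11*(-2)) = 1/(-2 - 22) = 1/(-24) = -1/24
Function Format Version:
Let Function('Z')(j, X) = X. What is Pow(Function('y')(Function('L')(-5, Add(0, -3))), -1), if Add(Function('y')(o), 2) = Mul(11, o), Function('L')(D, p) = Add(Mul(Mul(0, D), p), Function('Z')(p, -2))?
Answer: Rational(-1, 24) ≈ -0.041667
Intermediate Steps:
Function('L')(D, p) = -2 (Function('L')(D, p) = Add(Mul(Mul(0, D), p), -2) = Add(Mul(0, p), -2) = Add(0, -2) = -2)
Function('y')(o) = Add(-2, Mul(11, o))
Pow(Function('y')(Function('L')(-5, Add(0, -3))), -1) = Pow(Add(-2, Mul(11, -2)), -1) = Pow(Add(-2, -22), -1) = Pow(-24, -1) = Rational(-1, 24)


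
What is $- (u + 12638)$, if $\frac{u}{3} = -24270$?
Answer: $60172$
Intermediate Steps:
$u = -72810$ ($u = 3 \left(-24270\right) = -72810$)
$- (u + 12638) = - (-72810 + 12638) = \left(-1\right) \left(-60172\right) = 60172$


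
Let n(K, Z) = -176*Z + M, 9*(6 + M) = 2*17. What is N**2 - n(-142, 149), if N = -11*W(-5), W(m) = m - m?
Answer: 236036/9 ≈ 26226.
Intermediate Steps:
W(m) = 0
N = 0 (N = -11*0 = 0)
M = -20/9 (M = -6 + (2*17)/9 = -6 + (1/9)*34 = -6 + 34/9 = -20/9 ≈ -2.2222)
n(K, Z) = -20/9 - 176*Z (n(K, Z) = -176*Z - 20/9 = -20/9 - 176*Z)
N**2 - n(-142, 149) = 0**2 - (-20/9 - 176*149) = 0 - (-20/9 - 26224) = 0 - 1*(-236036/9) = 0 + 236036/9 = 236036/9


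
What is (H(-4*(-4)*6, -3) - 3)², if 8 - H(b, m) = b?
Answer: 8281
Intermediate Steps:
H(b, m) = 8 - b
(H(-4*(-4)*6, -3) - 3)² = ((8 - (-4*(-4))*6) - 3)² = ((8 - 16*6) - 3)² = ((8 - 1*96) - 3)² = ((8 - 96) - 3)² = (-88 - 3)² = (-91)² = 8281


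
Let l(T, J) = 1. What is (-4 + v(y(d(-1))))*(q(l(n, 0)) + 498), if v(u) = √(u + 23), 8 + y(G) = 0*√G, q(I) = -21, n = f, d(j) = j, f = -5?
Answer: -1908 + 477*√15 ≈ -60.587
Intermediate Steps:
n = -5
y(G) = -8 (y(G) = -8 + 0*√G = -8 + 0 = -8)
v(u) = √(23 + u)
(-4 + v(y(d(-1))))*(q(l(n, 0)) + 498) = (-4 + √(23 - 8))*(-21 + 498) = (-4 + √15)*477 = -1908 + 477*√15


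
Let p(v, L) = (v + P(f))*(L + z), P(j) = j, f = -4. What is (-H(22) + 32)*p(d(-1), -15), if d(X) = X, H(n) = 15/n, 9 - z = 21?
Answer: 93015/22 ≈ 4228.0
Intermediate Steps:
z = -12 (z = 9 - 1*21 = 9 - 21 = -12)
p(v, L) = (-12 + L)*(-4 + v) (p(v, L) = (v - 4)*(L - 12) = (-4 + v)*(-12 + L) = (-12 + L)*(-4 + v))
(-H(22) + 32)*p(d(-1), -15) = (-15/22 + 32)*(48 - 12*(-1) - 4*(-15) - 15*(-1)) = (-15/22 + 32)*(48 + 12 + 60 + 15) = (-1*15/22 + 32)*135 = (-15/22 + 32)*135 = (689/22)*135 = 93015/22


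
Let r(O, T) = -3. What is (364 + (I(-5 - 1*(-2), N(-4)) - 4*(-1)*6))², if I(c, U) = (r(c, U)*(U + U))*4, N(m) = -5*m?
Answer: 8464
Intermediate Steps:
I(c, U) = -24*U (I(c, U) = -3*(U + U)*4 = -6*U*4 = -24*U)
(364 + (I(-5 - 1*(-2), N(-4)) - 4*(-1)*6))² = (364 + (-(-120)*(-4) - 4*(-1)*6))² = (364 + (-24*20 + 4*6))² = (364 + (-480 + 24))² = (364 - 456)² = (-92)² = 8464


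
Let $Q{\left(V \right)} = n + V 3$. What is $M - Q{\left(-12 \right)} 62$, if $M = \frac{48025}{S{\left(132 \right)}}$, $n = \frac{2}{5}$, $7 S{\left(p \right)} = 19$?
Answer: $\frac{1890559}{95} \approx 19901.0$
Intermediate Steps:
$S{\left(p \right)} = \frac{19}{7}$ ($S{\left(p \right)} = \frac{1}{7} \cdot 19 = \frac{19}{7}$)
$n = \frac{2}{5}$ ($n = 2 \cdot \frac{1}{5} = \frac{2}{5} \approx 0.4$)
$M = \frac{336175}{19}$ ($M = \frac{48025}{\frac{19}{7}} = 48025 \cdot \frac{7}{19} = \frac{336175}{19} \approx 17693.0$)
$Q{\left(V \right)} = \frac{2}{5} + 3 V$ ($Q{\left(V \right)} = \frac{2}{5} + V 3 = \frac{2}{5} + 3 V$)
$M - Q{\left(-12 \right)} 62 = \frac{336175}{19} - \left(\frac{2}{5} + 3 \left(-12\right)\right) 62 = \frac{336175}{19} - \left(\frac{2}{5} - 36\right) 62 = \frac{336175}{19} - \left(- \frac{178}{5}\right) 62 = \frac{336175}{19} - - \frac{11036}{5} = \frac{336175}{19} + \frac{11036}{5} = \frac{1890559}{95}$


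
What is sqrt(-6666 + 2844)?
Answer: 7*I*sqrt(78) ≈ 61.822*I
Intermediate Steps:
sqrt(-6666 + 2844) = sqrt(-3822) = 7*I*sqrt(78)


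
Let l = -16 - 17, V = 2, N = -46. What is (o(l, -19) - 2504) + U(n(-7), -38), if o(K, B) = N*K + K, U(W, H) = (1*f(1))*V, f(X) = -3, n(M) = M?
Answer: -1025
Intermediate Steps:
U(W, H) = -6 (U(W, H) = (1*(-3))*2 = -3*2 = -6)
l = -33
o(K, B) = -45*K (o(K, B) = -46*K + K = -45*K)
(o(l, -19) - 2504) + U(n(-7), -38) = (-45*(-33) - 2504) - 6 = (1485 - 2504) - 6 = -1019 - 6 = -1025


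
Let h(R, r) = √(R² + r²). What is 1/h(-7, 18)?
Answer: √373/373 ≈ 0.051778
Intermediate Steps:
1/h(-7, 18) = 1/(√((-7)² + 18²)) = 1/(√(49 + 324)) = 1/(√373) = √373/373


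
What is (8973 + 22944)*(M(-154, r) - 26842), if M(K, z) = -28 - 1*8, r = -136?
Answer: -857865126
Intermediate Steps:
M(K, z) = -36 (M(K, z) = -28 - 8 = -36)
(8973 + 22944)*(M(-154, r) - 26842) = (8973 + 22944)*(-36 - 26842) = 31917*(-26878) = -857865126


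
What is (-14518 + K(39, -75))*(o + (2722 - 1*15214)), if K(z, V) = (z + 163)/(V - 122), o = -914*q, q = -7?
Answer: 17430351312/197 ≈ 8.8479e+7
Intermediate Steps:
o = 6398 (o = -914*(-7) = 6398)
K(z, V) = (163 + z)/(-122 + V)
(-14518 + K(39, -75))*(o + (2722 - 1*15214)) = (-14518 + (163 + 39)/(-122 - 75))*(6398 + (2722 - 1*15214)) = (-14518 + 202/(-197))*(6398 + (2722 - 15214)) = (-14518 - 1/197*202)*(6398 - 12492) = (-14518 - 202/197)*(-6094) = -2860248/197*(-6094) = 17430351312/197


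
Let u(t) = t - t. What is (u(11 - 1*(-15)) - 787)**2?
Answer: 619369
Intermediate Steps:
u(t) = 0
(u(11 - 1*(-15)) - 787)**2 = (0 - 787)**2 = (-787)**2 = 619369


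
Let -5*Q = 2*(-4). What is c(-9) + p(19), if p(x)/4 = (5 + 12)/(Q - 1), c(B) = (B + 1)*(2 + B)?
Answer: 508/3 ≈ 169.33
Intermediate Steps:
Q = 8/5 (Q = -2*(-4)/5 = -⅕*(-8) = 8/5 ≈ 1.6000)
c(B) = (1 + B)*(2 + B)
p(x) = 340/3 (p(x) = 4*((5 + 12)/(8/5 - 1)) = 4*(17/(⅗)) = 4*(17*(5/3)) = 4*(85/3) = 340/3)
c(-9) + p(19) = (2 + (-9)² + 3*(-9)) + 340/3 = (2 + 81 - 27) + 340/3 = 56 + 340/3 = 508/3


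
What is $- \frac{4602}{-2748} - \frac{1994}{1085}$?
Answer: $- \frac{81057}{496930} \approx -0.16312$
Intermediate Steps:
$- \frac{4602}{-2748} - \frac{1994}{1085} = \left(-4602\right) \left(- \frac{1}{2748}\right) - \frac{1994}{1085} = \frac{767}{458} - \frac{1994}{1085} = - \frac{81057}{496930}$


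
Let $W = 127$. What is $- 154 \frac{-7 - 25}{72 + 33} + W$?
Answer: $\frac{2609}{15} \approx 173.93$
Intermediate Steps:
$- 154 \frac{-7 - 25}{72 + 33} + W = - 154 \frac{-7 - 25}{72 + 33} + 127 = - 154 \left(- \frac{32}{105}\right) + 127 = - 154 \left(\left(-32\right) \frac{1}{105}\right) + 127 = \left(-154\right) \left(- \frac{32}{105}\right) + 127 = \frac{704}{15} + 127 = \frac{2609}{15}$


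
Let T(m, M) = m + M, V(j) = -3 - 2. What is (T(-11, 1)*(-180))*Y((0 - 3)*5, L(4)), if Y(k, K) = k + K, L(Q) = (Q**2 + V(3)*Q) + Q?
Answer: -27000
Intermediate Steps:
V(j) = -5
L(Q) = Q**2 - 4*Q (L(Q) = (Q**2 - 5*Q) + Q = Q**2 - 4*Q)
T(m, M) = M + m
Y(k, K) = K + k
(T(-11, 1)*(-180))*Y((0 - 3)*5, L(4)) = ((1 - 11)*(-180))*(4*(-4 + 4) + (0 - 3)*5) = (-10*(-180))*(4*0 - 3*5) = 1800*(0 - 15) = 1800*(-15) = -27000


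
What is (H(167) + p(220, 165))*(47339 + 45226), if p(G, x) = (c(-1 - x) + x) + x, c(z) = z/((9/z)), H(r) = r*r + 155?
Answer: 2909852770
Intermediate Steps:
H(r) = 155 + r² (H(r) = r² + 155 = 155 + r²)
c(z) = z²/9 (c(z) = z*(z/9) = z²/9)
p(G, x) = 2*x + (-1 - x)²/9 (p(G, x) = ((-1 - x)²/9 + x) + x = (x + (-1 - x)²/9) + x = 2*x + (-1 - x)²/9)
(H(167) + p(220, 165))*(47339 + 45226) = ((155 + 167²) + (2*165 + (1 + 165)²/9))*(47339 + 45226) = ((155 + 27889) + (330 + (⅑)*166²))*92565 = (28044 + (330 + (⅑)*27556))*92565 = (28044 + (330 + 27556/9))*92565 = (28044 + 30526/9)*92565 = (282922/9)*92565 = 2909852770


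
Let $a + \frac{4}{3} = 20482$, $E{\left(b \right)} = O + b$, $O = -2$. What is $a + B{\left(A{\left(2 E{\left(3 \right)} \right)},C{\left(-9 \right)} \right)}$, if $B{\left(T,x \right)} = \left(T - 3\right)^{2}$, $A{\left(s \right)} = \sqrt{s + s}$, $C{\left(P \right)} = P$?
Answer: $\frac{61445}{3} \approx 20482.0$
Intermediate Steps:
$E{\left(b \right)} = -2 + b$
$a = \frac{61442}{3}$ ($a = - \frac{4}{3} + 20482 = \frac{61442}{3} \approx 20481.0$)
$A{\left(s \right)} = \sqrt{2} \sqrt{s}$ ($A{\left(s \right)} = \sqrt{2 s} = \sqrt{2} \sqrt{s}$)
$B{\left(T,x \right)} = \left(-3 + T\right)^{2}$
$a + B{\left(A{\left(2 E{\left(3 \right)} \right)},C{\left(-9 \right)} \right)} = \frac{61442}{3} + \left(-3 + \sqrt{2} \sqrt{2 \left(-2 + 3\right)}\right)^{2} = \frac{61442}{3} + \left(-3 + \sqrt{2} \sqrt{2 \cdot 1}\right)^{2} = \frac{61442}{3} + \left(-3 + \sqrt{2} \sqrt{2}\right)^{2} = \frac{61442}{3} + \left(-3 + 2\right)^{2} = \frac{61442}{3} + \left(-1\right)^{2} = \frac{61442}{3} + 1 = \frac{61445}{3}$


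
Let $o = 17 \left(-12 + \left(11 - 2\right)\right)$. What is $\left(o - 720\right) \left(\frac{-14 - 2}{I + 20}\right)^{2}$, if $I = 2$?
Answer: $- \frac{49344}{121} \approx -407.8$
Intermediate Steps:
$o = -51$ ($o = 17 \left(-12 + \left(11 - 2\right)\right) = 17 \left(-12 + 9\right) = 17 \left(-3\right) = -51$)
$\left(o - 720\right) \left(\frac{-14 - 2}{I + 20}\right)^{2} = \left(-51 - 720\right) \left(\frac{-14 - 2}{2 + 20}\right)^{2} = - 771 \left(- \frac{16}{22}\right)^{2} = - 771 \left(\left(-16\right) \frac{1}{22}\right)^{2} = - 771 \left(- \frac{8}{11}\right)^{2} = \left(-771\right) \frac{64}{121} = - \frac{49344}{121}$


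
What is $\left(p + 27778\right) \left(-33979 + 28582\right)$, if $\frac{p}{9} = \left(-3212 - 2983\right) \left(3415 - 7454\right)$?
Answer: $-1215524337531$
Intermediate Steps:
$p = 225194445$ ($p = 9 \left(-3212 - 2983\right) \left(3415 - 7454\right) = 9 \left(\left(-6195\right) \left(-4039\right)\right) = 9 \cdot 25021605 = 225194445$)
$\left(p + 27778\right) \left(-33979 + 28582\right) = \left(225194445 + 27778\right) \left(-33979 + 28582\right) = 225222223 \left(-5397\right) = -1215524337531$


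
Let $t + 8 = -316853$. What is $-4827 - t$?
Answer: $312034$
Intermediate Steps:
$t = -316861$ ($t = -8 - 316853 = -316861$)
$-4827 - t = -4827 - -316861 = -4827 + 316861 = 312034$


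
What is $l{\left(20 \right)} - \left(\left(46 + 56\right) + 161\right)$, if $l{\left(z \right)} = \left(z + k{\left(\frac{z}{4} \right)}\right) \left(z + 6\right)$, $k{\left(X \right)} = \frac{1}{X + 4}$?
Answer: $\frac{2339}{9} \approx 259.89$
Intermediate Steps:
$k{\left(X \right)} = \frac{1}{4 + X}$
$l{\left(z \right)} = \left(6 + z\right) \left(z + \frac{1}{4 + \frac{z}{4}}\right)$ ($l{\left(z \right)} = \left(z + \frac{1}{4 + \frac{z}{4}}\right) \left(z + 6\right) = \left(z + \frac{1}{4 + z \frac{1}{4}}\right) \left(6 + z\right) = \left(z + \frac{1}{4 + \frac{z}{4}}\right) \left(6 + z\right) = \left(6 + z\right) \left(z + \frac{1}{4 + \frac{z}{4}}\right)$)
$l{\left(20 \right)} - \left(\left(46 + 56\right) + 161\right) = \frac{24 + 4 \cdot 20 + 20 \left(6 + 20\right) \left(16 + 20\right)}{16 + 20} - \left(\left(46 + 56\right) + 161\right) = \frac{24 + 80 + 20 \cdot 26 \cdot 36}{36} - \left(102 + 161\right) = \frac{24 + 80 + 18720}{36} - 263 = \frac{1}{36} \cdot 18824 - 263 = \frac{4706}{9} - 263 = \frac{2339}{9}$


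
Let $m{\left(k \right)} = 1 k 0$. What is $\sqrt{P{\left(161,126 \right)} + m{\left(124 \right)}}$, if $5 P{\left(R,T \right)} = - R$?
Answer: $\frac{i \sqrt{805}}{5} \approx 5.6745 i$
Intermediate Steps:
$P{\left(R,T \right)} = - \frac{R}{5}$ ($P{\left(R,T \right)} = \frac{\left(-1\right) R}{5} = - \frac{R}{5}$)
$m{\left(k \right)} = 0$ ($m{\left(k \right)} = k 0 = 0$)
$\sqrt{P{\left(161,126 \right)} + m{\left(124 \right)}} = \sqrt{\left(- \frac{1}{5}\right) 161 + 0} = \sqrt{- \frac{161}{5} + 0} = \sqrt{- \frac{161}{5}} = \frac{i \sqrt{805}}{5}$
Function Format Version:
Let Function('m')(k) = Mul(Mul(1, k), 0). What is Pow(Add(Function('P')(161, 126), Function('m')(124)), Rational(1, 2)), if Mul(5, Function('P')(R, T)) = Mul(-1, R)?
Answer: Mul(Rational(1, 5), I, Pow(805, Rational(1, 2))) ≈ Mul(5.6745, I)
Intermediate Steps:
Function('P')(R, T) = Mul(Rational(-1, 5), R) (Function('P')(R, T) = Mul(Rational(1, 5), Mul(-1, R)) = Mul(Rational(-1, 5), R))
Function('m')(k) = 0 (Function('m')(k) = Mul(k, 0) = 0)
Pow(Add(Function('P')(161, 126), Function('m')(124)), Rational(1, 2)) = Pow(Add(Mul(Rational(-1, 5), 161), 0), Rational(1, 2)) = Pow(Add(Rational(-161, 5), 0), Rational(1, 2)) = Pow(Rational(-161, 5), Rational(1, 2)) = Mul(Rational(1, 5), I, Pow(805, Rational(1, 2)))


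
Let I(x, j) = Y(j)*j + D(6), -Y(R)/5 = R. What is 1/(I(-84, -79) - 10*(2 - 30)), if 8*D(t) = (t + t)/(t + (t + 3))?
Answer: -10/309249 ≈ -3.2336e-5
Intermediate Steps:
Y(R) = -5*R
D(t) = t/(4*(3 + 2*t)) (D(t) = ((t + t)/(t + (t + 3)))/8 = ((2*t)/(t + (3 + t)))/8 = ((2*t)/(3 + 2*t))/8 = (2*t/(3 + 2*t))/8 = t/(4*(3 + 2*t)))
I(x, j) = ⅒ - 5*j² (I(x, j) = (-5*j)*j + (¼)*6/(3 + 2*6) = -5*j² + (¼)*6/(3 + 12) = -5*j² + (¼)*6/15 = -5*j² + (¼)*6*(1/15) = -5*j² + ⅒ = ⅒ - 5*j²)
1/(I(-84, -79) - 10*(2 - 30)) = 1/((⅒ - 5*(-79)²) - 10*(2 - 30)) = 1/((⅒ - 5*6241) - 10*(-28)) = 1/((⅒ - 31205) + 280) = 1/(-312049/10 + 280) = 1/(-309249/10) = -10/309249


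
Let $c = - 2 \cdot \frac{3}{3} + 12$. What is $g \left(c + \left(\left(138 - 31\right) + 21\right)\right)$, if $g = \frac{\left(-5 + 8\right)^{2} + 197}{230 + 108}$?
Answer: $\frac{14214}{169} \approx 84.106$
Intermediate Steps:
$g = \frac{103}{169}$ ($g = \frac{3^{2} + 197}{338} = \left(9 + 197\right) \frac{1}{338} = 206 \cdot \frac{1}{338} = \frac{103}{169} \approx 0.60947$)
$c = 10$ ($c = - 2 \cdot 3 \cdot \frac{1}{3} + 12 = \left(-2\right) 1 + 12 = -2 + 12 = 10$)
$g \left(c + \left(\left(138 - 31\right) + 21\right)\right) = \frac{103 \left(10 + \left(\left(138 - 31\right) + 21\right)\right)}{169} = \frac{103 \left(10 + \left(107 + 21\right)\right)}{169} = \frac{103 \left(10 + 128\right)}{169} = \frac{103}{169} \cdot 138 = \frac{14214}{169}$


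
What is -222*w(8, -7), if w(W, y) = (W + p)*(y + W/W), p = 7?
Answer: 19980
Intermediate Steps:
w(W, y) = (1 + y)*(7 + W) (w(W, y) = (W + 7)*(y + W/W) = (7 + W)*(y + 1) = (7 + W)*(1 + y) = (1 + y)*(7 + W))
-222*w(8, -7) = -222*(7 + 8 + 7*(-7) + 8*(-7)) = -222*(7 + 8 - 49 - 56) = -222*(-90) = 19980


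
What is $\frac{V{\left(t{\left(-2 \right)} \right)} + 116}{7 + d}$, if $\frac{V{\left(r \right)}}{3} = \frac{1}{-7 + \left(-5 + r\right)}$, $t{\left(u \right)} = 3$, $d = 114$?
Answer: $\frac{347}{363} \approx 0.95592$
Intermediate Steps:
$V{\left(r \right)} = \frac{3}{-12 + r}$ ($V{\left(r \right)} = \frac{3}{-7 + \left(-5 + r\right)} = \frac{3}{-12 + r}$)
$\frac{V{\left(t{\left(-2 \right)} \right)} + 116}{7 + d} = \frac{\frac{3}{-12 + 3} + 116}{7 + 114} = \frac{\frac{3}{-9} + 116}{121} = \left(3 \left(- \frac{1}{9}\right) + 116\right) \frac{1}{121} = \left(- \frac{1}{3} + 116\right) \frac{1}{121} = \frac{347}{3} \cdot \frac{1}{121} = \frac{347}{363}$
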